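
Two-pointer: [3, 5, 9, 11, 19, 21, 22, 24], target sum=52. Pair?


Two pointers: lo=0, hi=7
No pair sums to 52


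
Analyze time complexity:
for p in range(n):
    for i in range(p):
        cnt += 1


Per nesting level: O(n) * O(n) [triangular over p] = O(n^2)
Complexity: O(n^2)


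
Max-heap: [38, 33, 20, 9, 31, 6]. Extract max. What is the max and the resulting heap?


Max = 38
Replace root with last, heapify down
Resulting heap: [33, 31, 20, 9, 6]


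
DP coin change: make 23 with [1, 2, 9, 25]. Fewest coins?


dp[0]=0; dp[i]=1+min(dp[i-c] for c in coins)
...dp[18]=2, dp[19]=3, dp[20]=3, dp[21]=4, dp[22]=4, dp[23]=5
Minimum coins for 23 = 5


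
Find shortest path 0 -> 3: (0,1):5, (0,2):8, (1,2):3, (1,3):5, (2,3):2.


Dijkstra from 0:
Distances: {0: 0, 1: 5, 2: 8, 3: 10}
Shortest distance to 3 = 10, path = [0, 1, 3]


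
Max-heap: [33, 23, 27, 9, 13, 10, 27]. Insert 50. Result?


Append 50: [33, 23, 27, 9, 13, 10, 27, 50]
Bubble up: swap idx 7(50) with idx 3(9); swap idx 3(50) with idx 1(23); swap idx 1(50) with idx 0(33)
Result: [50, 33, 27, 23, 13, 10, 27, 9]


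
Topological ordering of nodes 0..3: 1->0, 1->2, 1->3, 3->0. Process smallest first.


Kahn's algorithm, process smallest node first
Order: [1, 2, 3, 0]


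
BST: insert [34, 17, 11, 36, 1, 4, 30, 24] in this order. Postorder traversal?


Root = 34; build tree by BST insertion.
Postorder traversal: [4, 1, 11, 24, 30, 17, 36, 34]


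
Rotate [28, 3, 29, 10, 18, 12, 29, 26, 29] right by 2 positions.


Right rotate by 2: [26, 29, 28, 3, 29, 10, 18, 12, 29]


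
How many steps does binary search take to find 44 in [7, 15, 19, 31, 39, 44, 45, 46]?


Search for 44:
[0,7] mid=3 arr[3]=31
[4,7] mid=5 arr[5]=44
Total: 2 comparisons


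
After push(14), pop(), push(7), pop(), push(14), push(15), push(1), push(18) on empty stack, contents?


push(14) -> [14]
pop() returns 14 -> []
push(7) -> [7]
pop() returns 7 -> []
push(14) -> [14]
push(15) -> [14, 15]
push(1) -> [14, 15, 1]
push(18) -> [14, 15, 1, 18]
Final stack (bottom to top): [14, 15, 1, 18]


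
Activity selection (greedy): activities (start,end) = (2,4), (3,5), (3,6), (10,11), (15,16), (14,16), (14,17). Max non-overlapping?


Greedy: pick earliest-ending, then skip overlaps.
Selected (3 activities): [(2, 4), (10, 11), (15, 16)]


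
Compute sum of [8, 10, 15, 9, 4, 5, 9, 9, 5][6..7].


Prefix sums: [0, 8, 18, 33, 42, 46, 51, 60, 69, 74]
Sum[6..7] = prefix[8] - prefix[6] = 69 - 51 = 18


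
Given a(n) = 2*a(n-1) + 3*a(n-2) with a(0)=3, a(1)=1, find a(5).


Build bottom-up:
...a(3)=25, a(4)=83, a(5)=2*83+3*25=241


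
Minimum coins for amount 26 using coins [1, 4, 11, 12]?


dp[0]=0; dp[i]=1+min(dp[i-c] for c in coins)
...dp[21]=4, dp[22]=2, dp[23]=2, dp[24]=2, dp[25]=3, dp[26]=3
Minimum coins for 26 = 3


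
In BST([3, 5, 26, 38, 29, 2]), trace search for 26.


BST root = 3
Search for 26: compare at each node
Path: [3, 5, 26]


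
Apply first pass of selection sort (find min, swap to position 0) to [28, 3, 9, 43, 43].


After one pass: [3, 28, 9, 43, 43]


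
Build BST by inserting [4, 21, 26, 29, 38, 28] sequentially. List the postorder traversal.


Root = 4; build tree by BST insertion.
Postorder traversal: [28, 38, 29, 26, 21, 4]


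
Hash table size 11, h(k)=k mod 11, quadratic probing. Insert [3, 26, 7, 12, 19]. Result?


Insertions: 3->slot 3; 26->slot 4; 7->slot 7; 12->slot 1; 19->slot 8
Table: [None, 12, None, 3, 26, None, None, 7, 19, None, None]


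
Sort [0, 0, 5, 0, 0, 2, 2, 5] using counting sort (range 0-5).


Count array: [4, 0, 2, 0, 0, 2]
Reconstruct: [0, 0, 0, 0, 2, 2, 5, 5]


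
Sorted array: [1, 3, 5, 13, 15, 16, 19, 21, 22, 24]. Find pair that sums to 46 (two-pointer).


Two pointers: lo=0, hi=9
Found pair: (22, 24) summing to 46


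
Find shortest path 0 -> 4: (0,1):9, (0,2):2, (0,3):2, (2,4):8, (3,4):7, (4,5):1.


Dijkstra from 0:
Distances: {0: 0, 1: 9, 2: 2, 3: 2, 4: 9, 5: 10}
Shortest distance to 4 = 9, path = [0, 3, 4]


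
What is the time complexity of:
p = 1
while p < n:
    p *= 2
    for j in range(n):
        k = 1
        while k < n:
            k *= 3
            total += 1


Per nesting level: O(log n) * O(n) * O(log n) = O(n (log n)^2)
Complexity: O(n (log n)^2)


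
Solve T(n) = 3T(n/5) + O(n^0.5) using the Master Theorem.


a=3, b=5, c=0.5. log_5(3)=0.683 > c=0.5. Case 1: O(n^log_b(a)) = O(n^0.683)
Complexity: O(n^0.683)


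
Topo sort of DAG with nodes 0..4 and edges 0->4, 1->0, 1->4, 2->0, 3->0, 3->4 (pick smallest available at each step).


Kahn's algorithm, process smallest node first
Order: [1, 2, 3, 0, 4]


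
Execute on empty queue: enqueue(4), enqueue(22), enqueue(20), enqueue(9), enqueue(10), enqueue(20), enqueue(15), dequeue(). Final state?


enqueue(4) -> [4]
enqueue(22) -> [4, 22]
enqueue(20) -> [4, 22, 20]
enqueue(9) -> [4, 22, 20, 9]
enqueue(10) -> [4, 22, 20, 9, 10]
enqueue(20) -> [4, 22, 20, 9, 10, 20]
enqueue(15) -> [4, 22, 20, 9, 10, 20, 15]
dequeue() returns 4 -> [22, 20, 9, 10, 20, 15]
Final queue (front to back): [22, 20, 9, 10, 20, 15]


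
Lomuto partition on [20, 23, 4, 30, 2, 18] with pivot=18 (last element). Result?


Elements <= 18 go left of pivot.
Result: [4, 2, 18, 30, 23, 20], pivot at index 2


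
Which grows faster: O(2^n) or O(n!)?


exponential grows slower than factorial
O(2^n) is asymptotically smaller; O(n!) grows faster


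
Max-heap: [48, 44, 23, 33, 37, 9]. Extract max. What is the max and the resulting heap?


Max = 48
Replace root with last, heapify down
Resulting heap: [44, 37, 23, 33, 9]


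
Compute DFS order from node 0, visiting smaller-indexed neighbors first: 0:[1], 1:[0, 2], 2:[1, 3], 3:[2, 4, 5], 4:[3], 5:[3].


DFS stack-based: start with [0]
Visit order: [0, 1, 2, 3, 4, 5]


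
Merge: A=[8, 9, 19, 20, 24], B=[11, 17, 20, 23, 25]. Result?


Compare heads, take smaller each step.
Merged: [8, 9, 11, 17, 19, 20, 20, 23, 24, 25]


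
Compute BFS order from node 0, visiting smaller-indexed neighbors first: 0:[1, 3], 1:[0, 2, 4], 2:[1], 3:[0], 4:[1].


BFS queue: start with [0]
Visit order: [0, 1, 3, 2, 4]


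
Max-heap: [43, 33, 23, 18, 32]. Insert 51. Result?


Append 51: [43, 33, 23, 18, 32, 51]
Bubble up: swap idx 5(51) with idx 2(23); swap idx 2(51) with idx 0(43)
Result: [51, 33, 43, 18, 32, 23]


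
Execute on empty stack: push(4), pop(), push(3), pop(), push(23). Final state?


push(4) -> [4]
pop() returns 4 -> []
push(3) -> [3]
pop() returns 3 -> []
push(23) -> [23]
Final stack (bottom to top): [23]


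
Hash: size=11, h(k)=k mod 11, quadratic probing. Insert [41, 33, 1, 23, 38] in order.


Insertions: 41->slot 8; 33->slot 0; 1->slot 1; 23->slot 2; 38->slot 5
Table: [33, 1, 23, None, None, 38, None, None, 41, None, None]


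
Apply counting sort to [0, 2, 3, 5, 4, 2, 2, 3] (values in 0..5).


Count array: [1, 0, 3, 2, 1, 1]
Reconstruct: [0, 2, 2, 2, 3, 3, 4, 5]


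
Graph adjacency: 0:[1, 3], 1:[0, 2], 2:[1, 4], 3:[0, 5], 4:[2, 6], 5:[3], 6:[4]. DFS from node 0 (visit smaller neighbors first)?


DFS stack-based: start with [0]
Visit order: [0, 1, 2, 4, 6, 3, 5]


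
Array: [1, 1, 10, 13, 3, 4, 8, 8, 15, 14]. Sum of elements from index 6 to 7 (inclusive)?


Prefix sums: [0, 1, 2, 12, 25, 28, 32, 40, 48, 63, 77]
Sum[6..7] = prefix[8] - prefix[6] = 48 - 32 = 16


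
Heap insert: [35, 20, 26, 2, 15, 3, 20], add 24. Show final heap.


Append 24: [35, 20, 26, 2, 15, 3, 20, 24]
Bubble up: swap idx 7(24) with idx 3(2); swap idx 3(24) with idx 1(20)
Result: [35, 24, 26, 20, 15, 3, 20, 2]


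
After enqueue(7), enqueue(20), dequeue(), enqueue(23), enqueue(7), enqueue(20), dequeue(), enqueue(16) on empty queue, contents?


enqueue(7) -> [7]
enqueue(20) -> [7, 20]
dequeue() returns 7 -> [20]
enqueue(23) -> [20, 23]
enqueue(7) -> [20, 23, 7]
enqueue(20) -> [20, 23, 7, 20]
dequeue() returns 20 -> [23, 7, 20]
enqueue(16) -> [23, 7, 20, 16]
Final queue (front to back): [23, 7, 20, 16]


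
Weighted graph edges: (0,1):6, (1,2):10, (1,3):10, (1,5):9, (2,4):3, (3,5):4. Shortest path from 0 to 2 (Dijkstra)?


Dijkstra from 0:
Distances: {0: 0, 1: 6, 2: 16, 3: 16, 4: 19, 5: 15}
Shortest distance to 2 = 16, path = [0, 1, 2]


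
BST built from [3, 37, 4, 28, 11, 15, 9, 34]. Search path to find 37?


BST root = 3
Search for 37: compare at each node
Path: [3, 37]


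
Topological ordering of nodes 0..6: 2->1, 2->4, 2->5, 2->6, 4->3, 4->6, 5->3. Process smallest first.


Kahn's algorithm, process smallest node first
Order: [0, 2, 1, 4, 5, 3, 6]


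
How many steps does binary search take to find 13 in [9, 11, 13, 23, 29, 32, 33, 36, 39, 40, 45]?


Search for 13:
[0,10] mid=5 arr[5]=32
[0,4] mid=2 arr[2]=13
Total: 2 comparisons


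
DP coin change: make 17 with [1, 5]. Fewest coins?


dp[0]=0; dp[i]=1+min(dp[i-c] for c in coins)
...dp[12]=4, dp[13]=5, dp[14]=6, dp[15]=3, dp[16]=4, dp[17]=5
Minimum coins for 17 = 5


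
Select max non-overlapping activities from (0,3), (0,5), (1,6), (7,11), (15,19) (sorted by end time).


Greedy: pick earliest-ending, then skip overlaps.
Selected (3 activities): [(0, 3), (7, 11), (15, 19)]


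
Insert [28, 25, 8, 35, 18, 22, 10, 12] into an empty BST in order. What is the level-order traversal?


Root = 28; build tree by BST insertion.
Level-Order traversal: [28, 25, 35, 8, 18, 10, 22, 12]


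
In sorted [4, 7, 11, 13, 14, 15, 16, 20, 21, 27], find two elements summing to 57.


Two pointers: lo=0, hi=9
No pair sums to 57


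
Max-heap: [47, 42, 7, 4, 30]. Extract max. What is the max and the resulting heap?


Max = 47
Replace root with last, heapify down
Resulting heap: [42, 30, 7, 4]


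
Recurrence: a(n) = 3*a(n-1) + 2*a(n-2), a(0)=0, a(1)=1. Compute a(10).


Build bottom-up:
...a(8)=6279, a(9)=22363, a(10)=3*22363+2*6279=79647


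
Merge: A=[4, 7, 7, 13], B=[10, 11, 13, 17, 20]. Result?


Compare heads, take smaller each step.
Merged: [4, 7, 7, 10, 11, 13, 13, 17, 20]


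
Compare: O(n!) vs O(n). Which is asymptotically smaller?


linear grows slower than factorial
O(n) is asymptotically smaller; O(n!) grows faster


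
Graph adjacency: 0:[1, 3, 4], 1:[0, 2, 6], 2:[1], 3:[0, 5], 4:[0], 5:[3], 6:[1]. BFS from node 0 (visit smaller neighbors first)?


BFS queue: start with [0]
Visit order: [0, 1, 3, 4, 2, 6, 5]


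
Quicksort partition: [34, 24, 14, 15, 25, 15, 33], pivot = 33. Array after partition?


Elements <= 33 go left of pivot.
Result: [24, 14, 15, 25, 15, 33, 34], pivot at index 5


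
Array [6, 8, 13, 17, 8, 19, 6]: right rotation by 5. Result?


Right rotate by 5: [13, 17, 8, 19, 6, 6, 8]


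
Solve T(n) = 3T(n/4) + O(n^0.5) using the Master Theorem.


a=3, b=4, c=0.5. log_4(3)=0.792 > c=0.5. Case 1: O(n^log_b(a)) = O(n^0.792)
Complexity: O(n^0.792)


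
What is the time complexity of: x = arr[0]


Analysis: constant-time operation, no loop
Complexity: O(1)


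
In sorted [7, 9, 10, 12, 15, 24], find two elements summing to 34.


Two pointers: lo=0, hi=5
Found pair: (10, 24) summing to 34


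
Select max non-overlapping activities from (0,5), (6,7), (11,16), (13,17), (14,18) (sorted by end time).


Greedy: pick earliest-ending, then skip overlaps.
Selected (3 activities): [(0, 5), (6, 7), (11, 16)]


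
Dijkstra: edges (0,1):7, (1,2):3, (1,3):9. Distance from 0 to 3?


Dijkstra from 0:
Distances: {0: 0, 1: 7, 2: 10, 3: 16}
Shortest distance to 3 = 16, path = [0, 1, 3]


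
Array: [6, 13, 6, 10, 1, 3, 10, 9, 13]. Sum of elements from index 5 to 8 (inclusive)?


Prefix sums: [0, 6, 19, 25, 35, 36, 39, 49, 58, 71]
Sum[5..8] = prefix[9] - prefix[5] = 71 - 36 = 35


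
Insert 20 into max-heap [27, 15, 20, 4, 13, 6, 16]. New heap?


Append 20: [27, 15, 20, 4, 13, 6, 16, 20]
Bubble up: swap idx 7(20) with idx 3(4); swap idx 3(20) with idx 1(15)
Result: [27, 20, 20, 15, 13, 6, 16, 4]


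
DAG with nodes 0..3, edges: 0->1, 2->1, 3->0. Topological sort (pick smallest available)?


Kahn's algorithm, process smallest node first
Order: [2, 3, 0, 1]


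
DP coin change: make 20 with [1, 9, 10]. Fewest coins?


dp[0]=0; dp[i]=1+min(dp[i-c] for c in coins)
...dp[15]=6, dp[16]=7, dp[17]=8, dp[18]=2, dp[19]=2, dp[20]=2
Minimum coins for 20 = 2


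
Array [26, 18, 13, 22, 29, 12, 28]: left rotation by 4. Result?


Left rotate by 4: [29, 12, 28, 26, 18, 13, 22]


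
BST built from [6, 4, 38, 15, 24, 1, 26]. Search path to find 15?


BST root = 6
Search for 15: compare at each node
Path: [6, 38, 15]


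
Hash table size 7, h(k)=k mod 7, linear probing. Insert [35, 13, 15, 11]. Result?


Insertions: 35->slot 0; 13->slot 6; 15->slot 1; 11->slot 4
Table: [35, 15, None, None, 11, None, 13]


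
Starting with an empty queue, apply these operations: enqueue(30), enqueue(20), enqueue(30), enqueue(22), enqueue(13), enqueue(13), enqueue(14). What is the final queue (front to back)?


enqueue(30) -> [30]
enqueue(20) -> [30, 20]
enqueue(30) -> [30, 20, 30]
enqueue(22) -> [30, 20, 30, 22]
enqueue(13) -> [30, 20, 30, 22, 13]
enqueue(13) -> [30, 20, 30, 22, 13, 13]
enqueue(14) -> [30, 20, 30, 22, 13, 13, 14]
Final queue (front to back): [30, 20, 30, 22, 13, 13, 14]


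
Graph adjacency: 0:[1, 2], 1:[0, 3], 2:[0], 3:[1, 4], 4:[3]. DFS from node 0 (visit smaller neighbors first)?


DFS stack-based: start with [0]
Visit order: [0, 1, 3, 4, 2]


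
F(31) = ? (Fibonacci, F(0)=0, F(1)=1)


F(n)=F(n-1)+F(n-2)
...F(29)=514229, F(30)=832040, F(31)=1346269


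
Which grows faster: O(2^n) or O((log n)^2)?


polylogarithmic grows slower than exponential
O((log n)^2) is asymptotically smaller; O(2^n) grows faster


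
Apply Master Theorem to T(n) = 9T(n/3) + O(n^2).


a=9, b=3, c=2. log_3(9)=2 = c=2. Case 2: O(n^c log n) = O(n^2 log n)
Complexity: O(n^2 log n)


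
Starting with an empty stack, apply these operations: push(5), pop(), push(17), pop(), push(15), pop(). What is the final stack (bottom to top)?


push(5) -> [5]
pop() returns 5 -> []
push(17) -> [17]
pop() returns 17 -> []
push(15) -> [15]
pop() returns 15 -> []
Final stack (bottom to top): []


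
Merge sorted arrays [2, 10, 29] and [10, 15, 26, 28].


Compare heads, take smaller each step.
Merged: [2, 10, 10, 15, 26, 28, 29]


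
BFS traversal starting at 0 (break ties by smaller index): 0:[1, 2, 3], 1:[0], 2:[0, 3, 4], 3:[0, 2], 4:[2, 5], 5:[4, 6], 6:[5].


BFS queue: start with [0]
Visit order: [0, 1, 2, 3, 4, 5, 6]


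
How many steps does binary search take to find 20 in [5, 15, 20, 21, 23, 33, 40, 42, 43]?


Search for 20:
[0,8] mid=4 arr[4]=23
[0,3] mid=1 arr[1]=15
[2,3] mid=2 arr[2]=20
Total: 3 comparisons


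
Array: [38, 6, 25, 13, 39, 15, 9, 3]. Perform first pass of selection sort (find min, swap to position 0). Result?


After one pass: [3, 6, 25, 13, 39, 15, 9, 38]


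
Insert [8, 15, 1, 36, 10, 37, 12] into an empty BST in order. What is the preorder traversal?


Root = 8; build tree by BST insertion.
Preorder traversal: [8, 1, 15, 10, 12, 36, 37]


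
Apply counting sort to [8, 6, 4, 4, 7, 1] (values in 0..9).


Count array: [0, 1, 0, 0, 2, 0, 1, 1, 1, 0]
Reconstruct: [1, 4, 4, 6, 7, 8]


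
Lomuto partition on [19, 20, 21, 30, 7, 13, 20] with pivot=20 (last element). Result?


Elements <= 20 go left of pivot.
Result: [19, 20, 7, 13, 20, 30, 21], pivot at index 4


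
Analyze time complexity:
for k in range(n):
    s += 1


Per nesting level: O(n) = O(n)
Complexity: O(n)


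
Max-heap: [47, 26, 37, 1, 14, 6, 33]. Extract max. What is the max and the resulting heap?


Max = 47
Replace root with last, heapify down
Resulting heap: [37, 26, 33, 1, 14, 6]


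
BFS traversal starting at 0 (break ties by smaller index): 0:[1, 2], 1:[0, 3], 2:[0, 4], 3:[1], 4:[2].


BFS queue: start with [0]
Visit order: [0, 1, 2, 3, 4]


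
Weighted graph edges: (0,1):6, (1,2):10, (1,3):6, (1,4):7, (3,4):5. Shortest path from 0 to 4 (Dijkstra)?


Dijkstra from 0:
Distances: {0: 0, 1: 6, 2: 16, 3: 12, 4: 13}
Shortest distance to 4 = 13, path = [0, 1, 4]


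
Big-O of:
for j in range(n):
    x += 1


Per nesting level: O(n) = O(n)
Complexity: O(n)


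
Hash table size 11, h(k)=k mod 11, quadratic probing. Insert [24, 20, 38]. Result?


Insertions: 24->slot 2; 20->slot 9; 38->slot 5
Table: [None, None, 24, None, None, 38, None, None, None, 20, None]


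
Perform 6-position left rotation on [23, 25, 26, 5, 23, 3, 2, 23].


Left rotate by 6: [2, 23, 23, 25, 26, 5, 23, 3]


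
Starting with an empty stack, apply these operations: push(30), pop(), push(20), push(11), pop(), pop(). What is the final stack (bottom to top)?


push(30) -> [30]
pop() returns 30 -> []
push(20) -> [20]
push(11) -> [20, 11]
pop() returns 11 -> [20]
pop() returns 20 -> []
Final stack (bottom to top): []


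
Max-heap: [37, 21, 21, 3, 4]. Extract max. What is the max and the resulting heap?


Max = 37
Replace root with last, heapify down
Resulting heap: [21, 4, 21, 3]


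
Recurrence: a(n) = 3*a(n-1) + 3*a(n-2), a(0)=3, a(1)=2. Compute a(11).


Build bottom-up:
...a(9)=154467, a(10)=585630, a(11)=3*585630+3*154467=2220291


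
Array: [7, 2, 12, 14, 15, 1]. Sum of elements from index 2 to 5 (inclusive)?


Prefix sums: [0, 7, 9, 21, 35, 50, 51]
Sum[2..5] = prefix[6] - prefix[2] = 51 - 9 = 42


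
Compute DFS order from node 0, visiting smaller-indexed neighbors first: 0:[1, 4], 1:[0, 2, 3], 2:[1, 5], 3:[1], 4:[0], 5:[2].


DFS stack-based: start with [0]
Visit order: [0, 1, 2, 5, 3, 4]


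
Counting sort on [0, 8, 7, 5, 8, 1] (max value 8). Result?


Count array: [1, 1, 0, 0, 0, 1, 0, 1, 2]
Reconstruct: [0, 1, 5, 7, 8, 8]


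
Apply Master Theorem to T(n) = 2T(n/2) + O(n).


a=2, b=2, c=1. log_2(2)=1 = c=1. Case 2: O(n^c log n) = O(n log n)
Complexity: O(n log n)


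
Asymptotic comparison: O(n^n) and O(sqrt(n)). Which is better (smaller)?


sublinear grows slower than n^n
O(sqrt(n)) is asymptotically smaller; O(n^n) grows faster


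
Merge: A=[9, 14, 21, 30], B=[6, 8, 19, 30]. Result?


Compare heads, take smaller each step.
Merged: [6, 8, 9, 14, 19, 21, 30, 30]


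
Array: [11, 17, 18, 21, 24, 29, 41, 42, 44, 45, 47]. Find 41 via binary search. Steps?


Search for 41:
[0,10] mid=5 arr[5]=29
[6,10] mid=8 arr[8]=44
[6,7] mid=6 arr[6]=41
Total: 3 comparisons


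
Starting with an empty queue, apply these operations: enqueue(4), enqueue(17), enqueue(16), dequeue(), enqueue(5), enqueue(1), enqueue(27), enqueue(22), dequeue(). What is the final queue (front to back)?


enqueue(4) -> [4]
enqueue(17) -> [4, 17]
enqueue(16) -> [4, 17, 16]
dequeue() returns 4 -> [17, 16]
enqueue(5) -> [17, 16, 5]
enqueue(1) -> [17, 16, 5, 1]
enqueue(27) -> [17, 16, 5, 1, 27]
enqueue(22) -> [17, 16, 5, 1, 27, 22]
dequeue() returns 17 -> [16, 5, 1, 27, 22]
Final queue (front to back): [16, 5, 1, 27, 22]


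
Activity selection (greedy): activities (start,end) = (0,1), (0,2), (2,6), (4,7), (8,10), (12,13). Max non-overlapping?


Greedy: pick earliest-ending, then skip overlaps.
Selected (4 activities): [(0, 1), (2, 6), (8, 10), (12, 13)]


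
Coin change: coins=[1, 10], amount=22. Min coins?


dp[0]=0; dp[i]=1+min(dp[i-c] for c in coins)
...dp[17]=8, dp[18]=9, dp[19]=10, dp[20]=2, dp[21]=3, dp[22]=4
Minimum coins for 22 = 4


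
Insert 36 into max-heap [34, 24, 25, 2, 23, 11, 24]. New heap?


Append 36: [34, 24, 25, 2, 23, 11, 24, 36]
Bubble up: swap idx 7(36) with idx 3(2); swap idx 3(36) with idx 1(24); swap idx 1(36) with idx 0(34)
Result: [36, 34, 25, 24, 23, 11, 24, 2]


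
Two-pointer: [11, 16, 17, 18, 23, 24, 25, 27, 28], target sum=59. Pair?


Two pointers: lo=0, hi=8
No pair sums to 59


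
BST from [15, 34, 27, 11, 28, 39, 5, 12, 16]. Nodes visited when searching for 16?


BST root = 15
Search for 16: compare at each node
Path: [15, 34, 27, 16]


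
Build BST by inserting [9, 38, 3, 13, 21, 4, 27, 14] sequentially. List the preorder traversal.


Root = 9; build tree by BST insertion.
Preorder traversal: [9, 3, 4, 38, 13, 21, 14, 27]


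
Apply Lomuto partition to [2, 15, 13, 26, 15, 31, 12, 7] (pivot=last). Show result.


Elements <= 7 go left of pivot.
Result: [2, 7, 13, 26, 15, 31, 12, 15], pivot at index 1


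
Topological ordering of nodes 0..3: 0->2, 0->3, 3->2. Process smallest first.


Kahn's algorithm, process smallest node first
Order: [0, 1, 3, 2]


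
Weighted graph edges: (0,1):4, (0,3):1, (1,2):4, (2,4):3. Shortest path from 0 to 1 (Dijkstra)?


Dijkstra from 0:
Distances: {0: 0, 1: 4, 2: 8, 3: 1, 4: 11}
Shortest distance to 1 = 4, path = [0, 1]


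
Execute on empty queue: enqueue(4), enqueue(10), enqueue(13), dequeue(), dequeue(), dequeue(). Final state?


enqueue(4) -> [4]
enqueue(10) -> [4, 10]
enqueue(13) -> [4, 10, 13]
dequeue() returns 4 -> [10, 13]
dequeue() returns 10 -> [13]
dequeue() returns 13 -> []
Final queue (front to back): []


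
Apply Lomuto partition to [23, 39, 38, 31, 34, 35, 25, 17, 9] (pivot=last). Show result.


Elements <= 9 go left of pivot.
Result: [9, 39, 38, 31, 34, 35, 25, 17, 23], pivot at index 0


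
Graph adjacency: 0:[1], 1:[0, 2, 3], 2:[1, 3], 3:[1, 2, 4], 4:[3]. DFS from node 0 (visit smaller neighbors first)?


DFS stack-based: start with [0]
Visit order: [0, 1, 2, 3, 4]


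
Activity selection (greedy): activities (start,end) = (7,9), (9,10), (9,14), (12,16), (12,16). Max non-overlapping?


Greedy: pick earliest-ending, then skip overlaps.
Selected (3 activities): [(7, 9), (9, 10), (12, 16)]


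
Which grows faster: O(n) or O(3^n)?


linear grows slower than exponential (base 3)
O(n) is asymptotically smaller; O(3^n) grows faster


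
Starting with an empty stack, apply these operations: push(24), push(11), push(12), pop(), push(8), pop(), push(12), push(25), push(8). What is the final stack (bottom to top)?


push(24) -> [24]
push(11) -> [24, 11]
push(12) -> [24, 11, 12]
pop() returns 12 -> [24, 11]
push(8) -> [24, 11, 8]
pop() returns 8 -> [24, 11]
push(12) -> [24, 11, 12]
push(25) -> [24, 11, 12, 25]
push(8) -> [24, 11, 12, 25, 8]
Final stack (bottom to top): [24, 11, 12, 25, 8]


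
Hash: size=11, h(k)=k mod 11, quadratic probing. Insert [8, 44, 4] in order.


Insertions: 8->slot 8; 44->slot 0; 4->slot 4
Table: [44, None, None, None, 4, None, None, None, 8, None, None]


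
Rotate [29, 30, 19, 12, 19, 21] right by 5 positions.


Right rotate by 5: [30, 19, 12, 19, 21, 29]


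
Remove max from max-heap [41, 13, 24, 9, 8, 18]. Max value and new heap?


Max = 41
Replace root with last, heapify down
Resulting heap: [24, 13, 18, 9, 8]


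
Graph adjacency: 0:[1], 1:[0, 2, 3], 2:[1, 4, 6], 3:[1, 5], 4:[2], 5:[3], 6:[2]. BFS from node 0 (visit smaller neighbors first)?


BFS queue: start with [0]
Visit order: [0, 1, 2, 3, 4, 6, 5]


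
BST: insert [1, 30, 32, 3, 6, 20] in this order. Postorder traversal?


Root = 1; build tree by BST insertion.
Postorder traversal: [20, 6, 3, 32, 30, 1]


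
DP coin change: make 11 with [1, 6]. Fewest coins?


dp[0]=0; dp[i]=1+min(dp[i-c] for c in coins)
...dp[6]=1, dp[7]=2, dp[8]=3, dp[9]=4, dp[10]=5, dp[11]=6
Minimum coins for 11 = 6


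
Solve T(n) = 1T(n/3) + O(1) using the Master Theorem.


a=1, b=3, c=0. log_3(1)=0 = c=0. Case 2: O(n^c log n) = O(log n)
Complexity: O(log n)


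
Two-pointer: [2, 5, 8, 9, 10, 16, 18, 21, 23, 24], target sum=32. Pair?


Two pointers: lo=0, hi=9
Found pair: (8, 24) summing to 32


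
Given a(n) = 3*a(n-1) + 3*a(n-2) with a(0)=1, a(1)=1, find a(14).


Build bottom-up:
...a(12)=3447441, a(13)=13070241, a(14)=3*13070241+3*3447441=49553046


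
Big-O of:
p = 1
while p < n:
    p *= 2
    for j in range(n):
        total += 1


Per nesting level: O(log n) * O(n) = O(n log n)
Complexity: O(n log n)


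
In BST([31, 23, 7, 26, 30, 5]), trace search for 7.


BST root = 31
Search for 7: compare at each node
Path: [31, 23, 7]


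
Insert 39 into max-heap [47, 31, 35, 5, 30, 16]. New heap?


Append 39: [47, 31, 35, 5, 30, 16, 39]
Bubble up: swap idx 6(39) with idx 2(35)
Result: [47, 31, 39, 5, 30, 16, 35]


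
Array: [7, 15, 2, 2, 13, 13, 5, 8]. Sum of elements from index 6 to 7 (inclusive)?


Prefix sums: [0, 7, 22, 24, 26, 39, 52, 57, 65]
Sum[6..7] = prefix[8] - prefix[6] = 65 - 52 = 13


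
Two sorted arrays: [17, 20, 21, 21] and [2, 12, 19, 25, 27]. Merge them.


Compare heads, take smaller each step.
Merged: [2, 12, 17, 19, 20, 21, 21, 25, 27]


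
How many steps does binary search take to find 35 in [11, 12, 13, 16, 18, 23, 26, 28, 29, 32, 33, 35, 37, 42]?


Search for 35:
[0,13] mid=6 arr[6]=26
[7,13] mid=10 arr[10]=33
[11,13] mid=12 arr[12]=37
[11,11] mid=11 arr[11]=35
Total: 4 comparisons


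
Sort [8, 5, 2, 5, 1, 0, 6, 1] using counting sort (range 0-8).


Count array: [1, 2, 1, 0, 0, 2, 1, 0, 1]
Reconstruct: [0, 1, 1, 2, 5, 5, 6, 8]


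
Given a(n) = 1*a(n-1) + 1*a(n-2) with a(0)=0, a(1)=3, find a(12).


Build bottom-up:
...a(10)=165, a(11)=267, a(12)=1*267+1*165=432


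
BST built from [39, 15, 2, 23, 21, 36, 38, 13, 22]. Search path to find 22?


BST root = 39
Search for 22: compare at each node
Path: [39, 15, 23, 21, 22]


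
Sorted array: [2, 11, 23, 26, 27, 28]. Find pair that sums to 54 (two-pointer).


Two pointers: lo=0, hi=5
Found pair: (26, 28) summing to 54


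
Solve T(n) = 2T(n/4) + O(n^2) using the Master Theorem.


a=2, b=4, c=2. log_4(2)=0.5 < c=2. Case 3: O(n^c) = O(n^2)
Complexity: O(n^2)


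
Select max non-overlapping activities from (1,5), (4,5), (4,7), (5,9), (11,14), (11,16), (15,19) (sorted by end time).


Greedy: pick earliest-ending, then skip overlaps.
Selected (4 activities): [(1, 5), (5, 9), (11, 14), (15, 19)]


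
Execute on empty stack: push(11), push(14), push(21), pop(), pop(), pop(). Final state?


push(11) -> [11]
push(14) -> [11, 14]
push(21) -> [11, 14, 21]
pop() returns 21 -> [11, 14]
pop() returns 14 -> [11]
pop() returns 11 -> []
Final stack (bottom to top): []


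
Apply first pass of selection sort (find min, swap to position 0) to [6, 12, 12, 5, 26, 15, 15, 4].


After one pass: [4, 12, 12, 5, 26, 15, 15, 6]


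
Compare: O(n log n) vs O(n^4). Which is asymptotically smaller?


linearithmic grows slower than quartic
O(n log n) is asymptotically smaller; O(n^4) grows faster


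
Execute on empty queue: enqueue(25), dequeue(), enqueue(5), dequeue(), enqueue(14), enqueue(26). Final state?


enqueue(25) -> [25]
dequeue() returns 25 -> []
enqueue(5) -> [5]
dequeue() returns 5 -> []
enqueue(14) -> [14]
enqueue(26) -> [14, 26]
Final queue (front to back): [14, 26]


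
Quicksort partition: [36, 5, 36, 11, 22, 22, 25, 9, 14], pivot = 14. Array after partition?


Elements <= 14 go left of pivot.
Result: [5, 11, 9, 14, 22, 22, 25, 36, 36], pivot at index 3


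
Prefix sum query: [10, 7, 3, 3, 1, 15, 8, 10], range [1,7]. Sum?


Prefix sums: [0, 10, 17, 20, 23, 24, 39, 47, 57]
Sum[1..7] = prefix[8] - prefix[1] = 57 - 10 = 47


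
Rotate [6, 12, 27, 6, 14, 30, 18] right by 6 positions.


Right rotate by 6: [12, 27, 6, 14, 30, 18, 6]


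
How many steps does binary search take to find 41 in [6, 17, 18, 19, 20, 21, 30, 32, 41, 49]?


Search for 41:
[0,9] mid=4 arr[4]=20
[5,9] mid=7 arr[7]=32
[8,9] mid=8 arr[8]=41
Total: 3 comparisons


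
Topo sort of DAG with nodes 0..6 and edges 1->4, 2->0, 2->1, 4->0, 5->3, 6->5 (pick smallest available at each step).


Kahn's algorithm, process smallest node first
Order: [2, 1, 4, 0, 6, 5, 3]


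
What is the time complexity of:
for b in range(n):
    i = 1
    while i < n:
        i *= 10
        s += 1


Per nesting level: O(n) * O(log n) = O(n log n)
Complexity: O(n log n)


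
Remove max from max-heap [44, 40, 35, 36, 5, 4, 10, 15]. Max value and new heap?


Max = 44
Replace root with last, heapify down
Resulting heap: [40, 36, 35, 15, 5, 4, 10]


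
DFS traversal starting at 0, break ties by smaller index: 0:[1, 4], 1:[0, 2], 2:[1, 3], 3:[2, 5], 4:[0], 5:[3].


DFS stack-based: start with [0]
Visit order: [0, 1, 2, 3, 5, 4]


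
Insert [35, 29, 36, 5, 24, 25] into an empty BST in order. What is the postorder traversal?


Root = 35; build tree by BST insertion.
Postorder traversal: [25, 24, 5, 29, 36, 35]


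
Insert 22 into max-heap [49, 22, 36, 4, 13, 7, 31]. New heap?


Append 22: [49, 22, 36, 4, 13, 7, 31, 22]
Bubble up: swap idx 7(22) with idx 3(4)
Result: [49, 22, 36, 22, 13, 7, 31, 4]


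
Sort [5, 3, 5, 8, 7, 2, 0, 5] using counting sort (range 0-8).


Count array: [1, 0, 1, 1, 0, 3, 0, 1, 1]
Reconstruct: [0, 2, 3, 5, 5, 5, 7, 8]


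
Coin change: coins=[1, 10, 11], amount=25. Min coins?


dp[0]=0; dp[i]=1+min(dp[i-c] for c in coins)
...dp[20]=2, dp[21]=2, dp[22]=2, dp[23]=3, dp[24]=4, dp[25]=5
Minimum coins for 25 = 5


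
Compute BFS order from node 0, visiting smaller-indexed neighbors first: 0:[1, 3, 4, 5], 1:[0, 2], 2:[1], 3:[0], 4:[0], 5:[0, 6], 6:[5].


BFS queue: start with [0]
Visit order: [0, 1, 3, 4, 5, 2, 6]


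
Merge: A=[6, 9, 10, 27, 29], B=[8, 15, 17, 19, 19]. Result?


Compare heads, take smaller each step.
Merged: [6, 8, 9, 10, 15, 17, 19, 19, 27, 29]


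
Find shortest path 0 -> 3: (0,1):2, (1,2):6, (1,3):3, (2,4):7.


Dijkstra from 0:
Distances: {0: 0, 1: 2, 2: 8, 3: 5, 4: 15}
Shortest distance to 3 = 5, path = [0, 1, 3]


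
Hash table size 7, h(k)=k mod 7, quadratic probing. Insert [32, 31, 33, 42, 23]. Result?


Insertions: 32->slot 4; 31->slot 3; 33->slot 5; 42->slot 0; 23->slot 2
Table: [42, None, 23, 31, 32, 33, None]


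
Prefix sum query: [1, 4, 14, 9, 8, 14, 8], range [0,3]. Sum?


Prefix sums: [0, 1, 5, 19, 28, 36, 50, 58]
Sum[0..3] = prefix[4] - prefix[0] = 28 - 0 = 28


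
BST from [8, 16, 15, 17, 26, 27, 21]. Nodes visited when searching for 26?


BST root = 8
Search for 26: compare at each node
Path: [8, 16, 17, 26]


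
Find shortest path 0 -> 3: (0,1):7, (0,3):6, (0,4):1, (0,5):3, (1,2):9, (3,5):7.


Dijkstra from 0:
Distances: {0: 0, 1: 7, 2: 16, 3: 6, 4: 1, 5: 3}
Shortest distance to 3 = 6, path = [0, 3]


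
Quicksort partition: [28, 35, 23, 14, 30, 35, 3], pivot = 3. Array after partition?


Elements <= 3 go left of pivot.
Result: [3, 35, 23, 14, 30, 35, 28], pivot at index 0


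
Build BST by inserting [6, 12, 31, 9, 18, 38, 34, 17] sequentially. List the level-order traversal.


Root = 6; build tree by BST insertion.
Level-Order traversal: [6, 12, 9, 31, 18, 38, 17, 34]


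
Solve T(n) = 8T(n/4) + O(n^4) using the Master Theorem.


a=8, b=4, c=4. log_4(8)=1.5 < c=4. Case 3: O(n^c) = O(n^4)
Complexity: O(n^4)


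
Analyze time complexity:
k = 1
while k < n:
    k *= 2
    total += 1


Per nesting level: O(log n) = O(log n)
Complexity: O(log n)


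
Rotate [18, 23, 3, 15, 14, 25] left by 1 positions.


Left rotate by 1: [23, 3, 15, 14, 25, 18]


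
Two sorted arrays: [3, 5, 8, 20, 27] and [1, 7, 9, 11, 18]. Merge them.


Compare heads, take smaller each step.
Merged: [1, 3, 5, 7, 8, 9, 11, 18, 20, 27]


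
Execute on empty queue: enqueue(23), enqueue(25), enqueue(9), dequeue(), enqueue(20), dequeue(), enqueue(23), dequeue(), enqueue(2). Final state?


enqueue(23) -> [23]
enqueue(25) -> [23, 25]
enqueue(9) -> [23, 25, 9]
dequeue() returns 23 -> [25, 9]
enqueue(20) -> [25, 9, 20]
dequeue() returns 25 -> [9, 20]
enqueue(23) -> [9, 20, 23]
dequeue() returns 9 -> [20, 23]
enqueue(2) -> [20, 23, 2]
Final queue (front to back): [20, 23, 2]


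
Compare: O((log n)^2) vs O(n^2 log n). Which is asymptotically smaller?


polylogarithmic grows slower than n^2 log n
O((log n)^2) is asymptotically smaller; O(n^2 log n) grows faster


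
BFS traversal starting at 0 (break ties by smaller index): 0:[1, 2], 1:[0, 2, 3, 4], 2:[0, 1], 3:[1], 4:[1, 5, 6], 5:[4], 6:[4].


BFS queue: start with [0]
Visit order: [0, 1, 2, 3, 4, 5, 6]


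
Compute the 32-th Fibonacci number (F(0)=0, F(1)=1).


F(n)=F(n-1)+F(n-2)
...F(30)=832040, F(31)=1346269, F(32)=2178309


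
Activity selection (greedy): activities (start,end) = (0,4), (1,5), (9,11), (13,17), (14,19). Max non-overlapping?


Greedy: pick earliest-ending, then skip overlaps.
Selected (3 activities): [(0, 4), (9, 11), (13, 17)]


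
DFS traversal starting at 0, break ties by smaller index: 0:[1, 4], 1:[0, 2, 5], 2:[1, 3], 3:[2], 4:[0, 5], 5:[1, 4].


DFS stack-based: start with [0]
Visit order: [0, 1, 2, 3, 5, 4]


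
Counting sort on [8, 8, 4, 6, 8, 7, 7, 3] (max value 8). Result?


Count array: [0, 0, 0, 1, 1, 0, 1, 2, 3]
Reconstruct: [3, 4, 6, 7, 7, 8, 8, 8]


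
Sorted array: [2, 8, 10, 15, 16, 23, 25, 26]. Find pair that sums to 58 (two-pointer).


Two pointers: lo=0, hi=7
No pair sums to 58


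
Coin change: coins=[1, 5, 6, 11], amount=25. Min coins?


dp[0]=0; dp[i]=1+min(dp[i-c] for c in coins)
...dp[20]=4, dp[21]=3, dp[22]=2, dp[23]=3, dp[24]=4, dp[25]=5
Minimum coins for 25 = 5


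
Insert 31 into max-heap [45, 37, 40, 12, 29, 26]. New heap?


Append 31: [45, 37, 40, 12, 29, 26, 31]
Bubble up: no swaps needed
Result: [45, 37, 40, 12, 29, 26, 31]


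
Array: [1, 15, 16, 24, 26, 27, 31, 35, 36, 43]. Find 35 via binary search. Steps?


Search for 35:
[0,9] mid=4 arr[4]=26
[5,9] mid=7 arr[7]=35
Total: 2 comparisons


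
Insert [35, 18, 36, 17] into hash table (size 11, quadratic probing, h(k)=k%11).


Insertions: 35->slot 2; 18->slot 7; 36->slot 3; 17->slot 6
Table: [None, None, 35, 36, None, None, 17, 18, None, None, None]


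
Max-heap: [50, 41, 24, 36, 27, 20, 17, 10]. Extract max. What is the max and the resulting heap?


Max = 50
Replace root with last, heapify down
Resulting heap: [41, 36, 24, 10, 27, 20, 17]


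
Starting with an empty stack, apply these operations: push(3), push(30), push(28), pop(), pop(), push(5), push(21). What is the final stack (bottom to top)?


push(3) -> [3]
push(30) -> [3, 30]
push(28) -> [3, 30, 28]
pop() returns 28 -> [3, 30]
pop() returns 30 -> [3]
push(5) -> [3, 5]
push(21) -> [3, 5, 21]
Final stack (bottom to top): [3, 5, 21]


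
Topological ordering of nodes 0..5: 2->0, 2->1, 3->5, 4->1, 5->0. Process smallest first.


Kahn's algorithm, process smallest node first
Order: [2, 3, 4, 1, 5, 0]


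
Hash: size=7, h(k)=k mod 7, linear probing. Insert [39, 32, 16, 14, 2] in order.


Insertions: 39->slot 4; 32->slot 5; 16->slot 2; 14->slot 0; 2->slot 3
Table: [14, None, 16, 2, 39, 32, None]


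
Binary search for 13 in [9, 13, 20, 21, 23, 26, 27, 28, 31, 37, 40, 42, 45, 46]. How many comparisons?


Search for 13:
[0,13] mid=6 arr[6]=27
[0,5] mid=2 arr[2]=20
[0,1] mid=0 arr[0]=9
[1,1] mid=1 arr[1]=13
Total: 4 comparisons


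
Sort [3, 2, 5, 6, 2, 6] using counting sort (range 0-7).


Count array: [0, 0, 2, 1, 0, 1, 2, 0]
Reconstruct: [2, 2, 3, 5, 6, 6]


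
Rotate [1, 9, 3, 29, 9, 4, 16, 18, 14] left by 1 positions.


Left rotate by 1: [9, 3, 29, 9, 4, 16, 18, 14, 1]


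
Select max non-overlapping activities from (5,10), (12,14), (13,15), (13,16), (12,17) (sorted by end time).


Greedy: pick earliest-ending, then skip overlaps.
Selected (2 activities): [(5, 10), (12, 14)]


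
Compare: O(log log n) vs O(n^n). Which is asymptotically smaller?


double-logarithmic grows slower than n^n
O(log log n) is asymptotically smaller; O(n^n) grows faster


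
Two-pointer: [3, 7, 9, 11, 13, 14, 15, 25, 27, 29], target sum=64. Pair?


Two pointers: lo=0, hi=9
No pair sums to 64


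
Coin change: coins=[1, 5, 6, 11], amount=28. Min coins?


dp[0]=0; dp[i]=1+min(dp[i-c] for c in coins)
...dp[23]=3, dp[24]=4, dp[25]=5, dp[26]=4, dp[27]=3, dp[28]=3
Minimum coins for 28 = 3


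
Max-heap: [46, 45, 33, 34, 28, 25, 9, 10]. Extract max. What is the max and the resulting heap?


Max = 46
Replace root with last, heapify down
Resulting heap: [45, 34, 33, 10, 28, 25, 9]


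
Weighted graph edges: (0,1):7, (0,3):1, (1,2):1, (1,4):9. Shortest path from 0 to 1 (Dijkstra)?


Dijkstra from 0:
Distances: {0: 0, 1: 7, 2: 8, 3: 1, 4: 16}
Shortest distance to 1 = 7, path = [0, 1]


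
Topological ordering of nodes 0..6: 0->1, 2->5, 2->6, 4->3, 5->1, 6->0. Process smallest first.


Kahn's algorithm, process smallest node first
Order: [2, 4, 3, 5, 6, 0, 1]


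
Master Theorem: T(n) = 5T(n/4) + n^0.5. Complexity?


a=5, b=4, c=0.5. log_4(5)=1.161 > c=0.5. Case 1: O(n^log_b(a)) = O(n^1.161)
Complexity: O(n^1.161)


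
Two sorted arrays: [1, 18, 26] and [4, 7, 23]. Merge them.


Compare heads, take smaller each step.
Merged: [1, 4, 7, 18, 23, 26]


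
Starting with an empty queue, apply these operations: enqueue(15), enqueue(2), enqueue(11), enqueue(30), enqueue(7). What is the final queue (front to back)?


enqueue(15) -> [15]
enqueue(2) -> [15, 2]
enqueue(11) -> [15, 2, 11]
enqueue(30) -> [15, 2, 11, 30]
enqueue(7) -> [15, 2, 11, 30, 7]
Final queue (front to back): [15, 2, 11, 30, 7]


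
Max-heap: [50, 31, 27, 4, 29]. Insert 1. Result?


Append 1: [50, 31, 27, 4, 29, 1]
Bubble up: no swaps needed
Result: [50, 31, 27, 4, 29, 1]


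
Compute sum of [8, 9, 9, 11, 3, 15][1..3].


Prefix sums: [0, 8, 17, 26, 37, 40, 55]
Sum[1..3] = prefix[4] - prefix[1] = 37 - 8 = 29


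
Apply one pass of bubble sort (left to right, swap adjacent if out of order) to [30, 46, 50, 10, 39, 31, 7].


After one pass: [30, 46, 10, 39, 31, 7, 50]


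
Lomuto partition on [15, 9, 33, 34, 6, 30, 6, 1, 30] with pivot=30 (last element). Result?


Elements <= 30 go left of pivot.
Result: [15, 9, 6, 30, 6, 1, 30, 34, 33], pivot at index 6


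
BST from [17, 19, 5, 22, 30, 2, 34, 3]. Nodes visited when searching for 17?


BST root = 17
Search for 17: compare at each node
Path: [17]


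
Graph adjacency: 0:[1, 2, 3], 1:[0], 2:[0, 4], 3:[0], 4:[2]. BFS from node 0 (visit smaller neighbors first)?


BFS queue: start with [0]
Visit order: [0, 1, 2, 3, 4]


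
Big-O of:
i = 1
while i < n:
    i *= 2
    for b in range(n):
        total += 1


Per nesting level: O(log n) * O(n) = O(n log n)
Complexity: O(n log n)


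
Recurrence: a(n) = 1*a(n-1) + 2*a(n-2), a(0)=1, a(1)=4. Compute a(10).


Build bottom-up:
...a(8)=426, a(9)=854, a(10)=1*854+2*426=1706


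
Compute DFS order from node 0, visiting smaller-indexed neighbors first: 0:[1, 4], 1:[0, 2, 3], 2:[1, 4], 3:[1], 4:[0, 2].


DFS stack-based: start with [0]
Visit order: [0, 1, 2, 4, 3]


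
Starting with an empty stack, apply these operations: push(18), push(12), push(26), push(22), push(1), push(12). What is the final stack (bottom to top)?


push(18) -> [18]
push(12) -> [18, 12]
push(26) -> [18, 12, 26]
push(22) -> [18, 12, 26, 22]
push(1) -> [18, 12, 26, 22, 1]
push(12) -> [18, 12, 26, 22, 1, 12]
Final stack (bottom to top): [18, 12, 26, 22, 1, 12]


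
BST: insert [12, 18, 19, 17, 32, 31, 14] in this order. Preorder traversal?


Root = 12; build tree by BST insertion.
Preorder traversal: [12, 18, 17, 14, 19, 32, 31]


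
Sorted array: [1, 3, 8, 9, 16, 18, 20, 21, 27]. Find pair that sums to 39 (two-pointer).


Two pointers: lo=0, hi=8
Found pair: (18, 21) summing to 39


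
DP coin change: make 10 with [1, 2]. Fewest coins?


dp[0]=0; dp[i]=1+min(dp[i-c] for c in coins)
...dp[5]=3, dp[6]=3, dp[7]=4, dp[8]=4, dp[9]=5, dp[10]=5
Minimum coins for 10 = 5
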